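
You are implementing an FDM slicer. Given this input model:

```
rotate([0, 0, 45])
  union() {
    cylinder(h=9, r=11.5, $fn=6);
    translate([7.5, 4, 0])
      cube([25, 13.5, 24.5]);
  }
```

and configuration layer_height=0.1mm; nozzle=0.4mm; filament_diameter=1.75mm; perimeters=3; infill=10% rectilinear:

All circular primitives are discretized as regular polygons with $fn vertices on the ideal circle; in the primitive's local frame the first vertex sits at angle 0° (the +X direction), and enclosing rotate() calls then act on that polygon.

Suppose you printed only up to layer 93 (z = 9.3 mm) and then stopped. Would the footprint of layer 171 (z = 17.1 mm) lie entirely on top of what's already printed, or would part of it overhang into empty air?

Compare the two slices. At z = 9.3: the cylinder does not reach this height (z outside [0, 9]); the cube at (7.5, 4) is present — its section is the full 25×13.5 rectangle (area 337.50 mm²); Taking the union: only the 25×13.5 cube at (7.5, 4) is present, so the union is just that shape — area = 337.50 mm²; (rotated 45° about Z; rotation is an isometry so areas/perimeters/island counts are preserved). At z = 17.1: the cylinder is absent (z outside [0, 9]); the 25×13.5 cube at (7.5, 4) contributes its full rectangle (area 337.50 mm²); Taking the union: only the 25×13.5 cube at (7.5, 4) is present, so the union is just that shape — area = 337.50 mm²; (rotated 45° about Z; rotation is an isometry so areas/perimeters/island counts are preserved). Checking containment: the cross-section at z = 17.1 is a subset of the cross-section at z = 9.3.

entirely on top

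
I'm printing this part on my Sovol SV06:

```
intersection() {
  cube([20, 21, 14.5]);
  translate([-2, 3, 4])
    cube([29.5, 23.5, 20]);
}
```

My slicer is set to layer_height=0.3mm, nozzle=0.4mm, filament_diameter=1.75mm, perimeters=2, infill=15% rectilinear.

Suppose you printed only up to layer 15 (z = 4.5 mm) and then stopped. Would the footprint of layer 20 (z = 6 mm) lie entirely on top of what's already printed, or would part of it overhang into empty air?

entirely on top

Compare the two slices. At z = 4.5: the cube is present — its section is the full 20×21 rectangle (area 420.00 mm²); the cube at (-2, 3) is present — its section is the full 29.5×23.5 rectangle (area 693.25 mm²); After intersecting: the 29.5×23.5 cube at (-2, 3) partially overlaps the 20×21 cube; clipping to the common part keeps 360.00 mm² — area = 360.00 mm². At z = 6: the cube (footprint 20×21) is included at this height (area 420.00 mm²); the cube at (-2, 3) is present — its section is the full 29.5×23.5 rectangle (area 693.25 mm²); After intersecting: the 29.5×23.5 cube at (-2, 3) partially overlaps the 20×21 cube; clipping to the common part keeps 360.00 mm² — area = 360.00 mm². Checking containment: the cross-section at z = 6 is a subset of the cross-section at z = 4.5.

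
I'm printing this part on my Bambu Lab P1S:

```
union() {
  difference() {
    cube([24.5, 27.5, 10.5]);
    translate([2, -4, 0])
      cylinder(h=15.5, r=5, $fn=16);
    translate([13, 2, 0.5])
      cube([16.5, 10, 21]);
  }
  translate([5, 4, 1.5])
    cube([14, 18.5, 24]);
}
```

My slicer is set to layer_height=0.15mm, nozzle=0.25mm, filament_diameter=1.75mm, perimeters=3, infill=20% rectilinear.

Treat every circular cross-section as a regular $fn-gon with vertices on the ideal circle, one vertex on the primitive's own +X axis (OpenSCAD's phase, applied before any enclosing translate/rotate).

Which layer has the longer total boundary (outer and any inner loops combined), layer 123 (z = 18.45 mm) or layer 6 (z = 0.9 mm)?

Layer 123 (z = 18.45): the cube is not intersected at this z (z outside [0, 10.5]); the cylinder at (2, -4) does not reach this height (z outside [0, 15.5]); the cube at (13, 2) is present — its section is the full 16.5×10 rectangle (perimeter 53.00 mm); Subtracting the remaining from the first: the first operand is absent here, so nothing remains; the cube at (5, 4) (footprint 14×18.5) is included at this height (perimeter 65.00 mm); Taking the union: only the 14×18.5 cube at (5, 4) is present, so the union is just that shape — boundary = 65.00 mm. So its perimeter = 65.00 mm. Layer 6 (z = 0.9): the cube is present — its section is the full 24.5×27.5 rectangle (perimeter 104.00 mm); the r=5 cylinder at (2, -4) contributes a regular 16-gon of circumradius 5 (perimeter = 2·16·5.000·sin(180°/16) = 31.21 mm); the cube at (13, 2) is present — its section is the full 16.5×10 rectangle (perimeter 53.00 mm); After the difference (first − rest): starting from the 24.5×27.5 cube, the r=5 cylinder at (2, -4) partially overlaps it — only the 3.44 mm² overlap (of its 76.54 mm²) is removed, clipping the outline; the 16.5×10 cube at (13, 2) partially overlaps it — only the 115.00 mm² overlap (of its 165.00 mm²) is removed, clipping the outline — boundary = 126.72 mm; the cube at (5, 4) does not reach this height (z outside [1.5, 25.5]); Taking the union: only that combined region is present, so the union is just that shape — boundary = 126.72 mm. So its perimeter = 126.72 mm. Layer 6 is larger (126.72 vs 65.00 mm).

layer 6 (z = 0.9 mm)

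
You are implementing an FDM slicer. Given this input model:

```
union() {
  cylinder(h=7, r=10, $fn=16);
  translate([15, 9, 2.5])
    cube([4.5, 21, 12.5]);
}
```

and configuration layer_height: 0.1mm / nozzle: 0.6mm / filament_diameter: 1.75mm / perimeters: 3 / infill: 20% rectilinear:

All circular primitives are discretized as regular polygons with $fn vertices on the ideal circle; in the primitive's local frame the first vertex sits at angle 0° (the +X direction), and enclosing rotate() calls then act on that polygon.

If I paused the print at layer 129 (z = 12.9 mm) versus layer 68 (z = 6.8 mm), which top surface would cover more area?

layer 68 (z = 6.8 mm)

Layer 129 (z = 12.9): the cylinder is absent (z outside [0, 7]); the cube at (15, 9) (footprint 4.5×21) is included at this height (area 94.50 mm²); Taking the union: only the 4.5×21 cube at (15, 9) is present, so the union is just that shape — area = 94.50 mm². So its area = 94.50 mm². Layer 68 (z = 6.8): the r=10 cylinder gives a regular 16-gon of circumradius 10 (constant along its height) (area = (16/2)·10.000²·sin(360°/16) = 306.15 mm²); the 4.5×21 cube at (15, 9) contributes its full rectangle (area 94.50 mm²); Taking the union: the 2 present regions are separate (no shared area or edge), so areas and boundary lengths simply add and each stays a separate island — area = 400.65 mm². So its area = 400.65 mm². Layer 68 is larger (400.65 vs 94.50 mm²).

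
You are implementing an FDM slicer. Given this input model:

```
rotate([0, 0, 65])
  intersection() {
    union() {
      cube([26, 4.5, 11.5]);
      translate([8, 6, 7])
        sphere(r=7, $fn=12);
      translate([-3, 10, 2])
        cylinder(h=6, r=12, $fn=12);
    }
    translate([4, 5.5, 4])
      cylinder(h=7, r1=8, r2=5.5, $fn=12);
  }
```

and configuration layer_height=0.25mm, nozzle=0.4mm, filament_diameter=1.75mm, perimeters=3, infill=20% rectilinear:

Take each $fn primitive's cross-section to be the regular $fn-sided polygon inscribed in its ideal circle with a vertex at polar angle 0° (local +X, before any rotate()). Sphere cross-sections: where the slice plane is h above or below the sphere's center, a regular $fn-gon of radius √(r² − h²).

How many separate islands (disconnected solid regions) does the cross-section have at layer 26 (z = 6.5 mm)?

1

At z = 6.5 mm: the cube is present — its section is the full 26×4.5 rectangle; the r=7 sphere at (8, 6) slices to a regular 12-gon of circumradius 6.982 (√(r²−h²) with h=0.5 from center); the r=12 cylinder at (-3, 10) gives a regular 12-gon of circumradius 12 (constant along its height); Combining (union): the regions partially overlap (shared area 124.45 mm²), so overlapping operands fuse into one piece — 1 connected region; the cone at (4, 5.5): at t=0.357 of its height the radius interpolates to r₁+(r₂−r₁)t = 7.107, giving a regular 12-gon of that circumradius; Keeping only the common overlap: the cone at (4, 5.5) partially overlaps that combined region; clipping to the common part keeps 146.63 mm² — 1 connected region; (rotated 65° about Z; rotation is an isometry so areas/perimeters/island counts are preserved). Overall, the cross-section is a single solid region. Island count = 1.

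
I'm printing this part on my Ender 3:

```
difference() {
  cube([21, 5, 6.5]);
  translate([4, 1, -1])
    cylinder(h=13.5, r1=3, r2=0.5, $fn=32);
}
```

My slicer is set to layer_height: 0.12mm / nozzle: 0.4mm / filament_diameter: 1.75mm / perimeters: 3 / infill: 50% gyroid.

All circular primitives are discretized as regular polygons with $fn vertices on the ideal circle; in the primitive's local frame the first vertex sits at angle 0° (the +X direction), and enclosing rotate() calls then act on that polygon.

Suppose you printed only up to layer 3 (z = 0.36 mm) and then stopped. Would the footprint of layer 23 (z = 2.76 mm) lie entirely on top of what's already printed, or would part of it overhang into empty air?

part overhangs

Compare the two slices. At z = 0.36: the cube is present — its section is the full 21×5 rectangle (area 105.00 mm²); the cone at (4, 1) contributes a regular 32-gon of circumradius 2.748 (interpolated between r1=3 and r2=0.5 at t=0.101) (area = (32/2)·2.748²·sin(360°/32) = 23.57 mm²); After the difference (first − rest): starting from the 21×5 cube (105.00 mm²), the cone at (4, 1) partially overlaps it — only the 17.14 mm² overlap (of its 23.57 mm²) is removed, clipping the outline — area = 87.86 mm². At z = 2.76: the cube (footprint 21×5) is included at this height (area 105.00 mm²); the cone at (4, 1) (r1=3→r2=0.5) has section circumradius 2.304 here — a regular 32-gon (area = (32/2)·2.304²·sin(360°/32) = 16.57 mm²); Taking the first minus the rest: starting from the 21×5 cube (105.00 mm²), the cone at (4, 1) partially overlaps it — only the 12.73 mm² overlap (of its 16.57 mm²) is removed, clipping the outline — area = 92.27 mm². Checking containment: at z = 2.76 the cross-section extends beyond the z = 0.36 cross-section by about 4.41 mm².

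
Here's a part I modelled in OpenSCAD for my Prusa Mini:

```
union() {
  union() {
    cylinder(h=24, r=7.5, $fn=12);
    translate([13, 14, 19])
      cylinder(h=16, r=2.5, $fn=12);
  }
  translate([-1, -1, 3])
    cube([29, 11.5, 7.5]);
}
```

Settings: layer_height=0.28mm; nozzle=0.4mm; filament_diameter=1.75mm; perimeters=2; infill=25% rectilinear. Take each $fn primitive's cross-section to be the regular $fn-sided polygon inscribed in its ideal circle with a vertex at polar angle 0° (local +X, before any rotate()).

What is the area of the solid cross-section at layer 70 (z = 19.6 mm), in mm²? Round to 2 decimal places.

At z = 19.6 mm: the r=7.5 cylinder gives a regular 12-gon of circumradius 7.5 (constant along its height) (area = (12/2)·7.500²·sin(360°/12) = 168.75 mm²); the cylinder at (13, 14): section is a regular 12-gon, circumradius r=2.5 (area = (12/2)·2.500²·sin(360°/12) = 18.75 mm²); Merging all regions: the 2 present regions are separate (no shared area or edge), so areas and boundary lengths simply add and each stays a separate island — area = 187.50 mm²; the cube at (-1, -1) does not reach this height (z outside [3, 10.5]); Taking the union: only that combined region is present, so the union is just that shape — area = 187.50 mm². Overall, the cross-section has 2 separate islands. Net area = 187.50 mm².

187.50 mm²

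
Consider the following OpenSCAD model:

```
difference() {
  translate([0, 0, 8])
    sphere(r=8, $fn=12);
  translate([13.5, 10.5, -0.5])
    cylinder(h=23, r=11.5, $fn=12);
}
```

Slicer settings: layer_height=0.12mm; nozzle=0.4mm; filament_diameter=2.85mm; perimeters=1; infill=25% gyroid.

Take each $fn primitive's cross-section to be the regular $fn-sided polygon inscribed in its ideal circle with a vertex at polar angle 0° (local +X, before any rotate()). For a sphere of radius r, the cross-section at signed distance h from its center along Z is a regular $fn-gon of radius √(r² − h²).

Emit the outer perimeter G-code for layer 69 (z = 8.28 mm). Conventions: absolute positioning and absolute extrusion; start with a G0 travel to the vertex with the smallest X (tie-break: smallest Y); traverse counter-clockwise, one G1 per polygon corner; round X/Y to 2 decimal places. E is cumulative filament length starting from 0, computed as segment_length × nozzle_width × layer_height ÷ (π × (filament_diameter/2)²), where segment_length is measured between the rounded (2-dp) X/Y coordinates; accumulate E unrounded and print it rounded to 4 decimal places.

G0 X-8.00 Y0.00 Z8.28
G1 X-6.92 Y-4.00 E0.0312
G1 X-4.00 Y-6.92 E0.0622
G1 X0.00 Y-8.00 E0.0934
G1 X4.00 Y-6.92 E0.1246
G1 X6.92 Y-4.00 E0.1557
G1 X8.00 Y0.00 E0.1868
G1 X7.86 Y0.51 E0.1908
G1 X7.75 Y0.54 E0.1917
G1 X3.54 Y4.75 E0.2365
G1 X2.88 Y7.22 E0.2557
G1 X0.00 Y8.00 E0.2782
G1 X-4.00 Y6.92 E0.3093
G1 X-6.92 Y4.00 E0.3404
G1 X-8.00 Y0.00 E0.3716

At z = 8.28 mm: the sphere: section is a regular 12-gon, circumradius = √(r²−h²) = √(8²−0.28²) = 7.995; the r=11.5 cylinder at (13.5, 10.5) gives a regular 12-gon of circumradius 11.5 (constant along its height); Subtracting the remaining from the first: starting from the r=8 sphere, the r=11.5 cylinder at (13.5, 10.5) partially overlaps it — only the 10.85 mm² overlap (of its 396.75 mm²) is removed, clipping the outline — 1 connected region. The outline is a single polygon with 14 vertices. Extrusion per mm of travel: 0.4 × 0.12 / (π × 1.425²) = 0.007524. Accumulating E over each segment gives final E = 0.3716.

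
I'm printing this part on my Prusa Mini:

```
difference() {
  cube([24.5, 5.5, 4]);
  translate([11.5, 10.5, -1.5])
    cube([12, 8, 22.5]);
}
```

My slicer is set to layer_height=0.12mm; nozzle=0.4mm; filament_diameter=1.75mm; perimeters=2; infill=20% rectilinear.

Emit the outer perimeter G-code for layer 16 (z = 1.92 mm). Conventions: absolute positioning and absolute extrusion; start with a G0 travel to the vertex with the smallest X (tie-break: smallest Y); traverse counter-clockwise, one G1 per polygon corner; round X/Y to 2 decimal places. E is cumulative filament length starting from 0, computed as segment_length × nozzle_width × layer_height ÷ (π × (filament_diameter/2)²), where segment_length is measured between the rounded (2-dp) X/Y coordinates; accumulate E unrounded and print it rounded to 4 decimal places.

G0 X0.00 Y0.00 Z1.92
G1 X24.50 Y0.00 E0.4889
G1 X24.50 Y5.50 E0.5987
G1 X0.00 Y5.50 E1.0876
G1 X0.00 Y0.00 E1.1974

At z = 1.92 mm: the 24.5×5.5 cube contributes its full rectangle; the cube at (11.5, 10.5) (footprint 12×8) is included at this height; After the difference (first − rest): starting from the 24.5×5.5 cube, the 12×8 cube at (11.5, 10.5) misses the remaining region (no effect) — 1 connected region. The outline is a single polygon with 4 vertices. Extrusion per mm of travel: 0.4 × 0.12 / (π × 0.875²) = 0.019956. Accumulating E over each segment gives final E = 1.1974.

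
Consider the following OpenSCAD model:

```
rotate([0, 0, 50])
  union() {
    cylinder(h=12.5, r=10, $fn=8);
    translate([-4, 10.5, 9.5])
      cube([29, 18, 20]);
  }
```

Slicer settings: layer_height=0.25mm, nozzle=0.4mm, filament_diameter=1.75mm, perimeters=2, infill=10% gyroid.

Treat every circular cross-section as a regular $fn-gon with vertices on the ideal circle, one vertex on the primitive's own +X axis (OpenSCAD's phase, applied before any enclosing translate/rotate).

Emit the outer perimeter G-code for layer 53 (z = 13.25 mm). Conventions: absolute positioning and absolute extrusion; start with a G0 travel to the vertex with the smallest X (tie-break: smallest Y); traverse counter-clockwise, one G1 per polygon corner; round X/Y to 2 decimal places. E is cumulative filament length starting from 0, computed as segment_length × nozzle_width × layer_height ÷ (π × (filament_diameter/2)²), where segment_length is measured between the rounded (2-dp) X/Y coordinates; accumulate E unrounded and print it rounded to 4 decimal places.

At z = 13.25 mm: the cylinder does not reach this height (z outside [0, 12.5]); the cube at (-4, 10.5) (footprint 29×18) is included at this height; Taking the union: only the 29×18 cube at (-4, 10.5) is present, so the union is just that shape — 1 connected region; (whole slice rotated 50° about Z — lengths, areas and connectivity unchanged). The outline is a single polygon with 4 vertices. Extrusion per mm of travel: 0.4 × 0.25 / (π × 0.875²) = 0.041575. Accumulating E over each segment gives final E = 3.9078.

G0 X-24.40 Y15.26 Z13.25
G1 X-10.61 Y3.69 E0.7484
G1 X8.03 Y25.90 E1.9539
G1 X-5.76 Y37.47 E2.7023
G1 X-24.40 Y15.26 E3.9078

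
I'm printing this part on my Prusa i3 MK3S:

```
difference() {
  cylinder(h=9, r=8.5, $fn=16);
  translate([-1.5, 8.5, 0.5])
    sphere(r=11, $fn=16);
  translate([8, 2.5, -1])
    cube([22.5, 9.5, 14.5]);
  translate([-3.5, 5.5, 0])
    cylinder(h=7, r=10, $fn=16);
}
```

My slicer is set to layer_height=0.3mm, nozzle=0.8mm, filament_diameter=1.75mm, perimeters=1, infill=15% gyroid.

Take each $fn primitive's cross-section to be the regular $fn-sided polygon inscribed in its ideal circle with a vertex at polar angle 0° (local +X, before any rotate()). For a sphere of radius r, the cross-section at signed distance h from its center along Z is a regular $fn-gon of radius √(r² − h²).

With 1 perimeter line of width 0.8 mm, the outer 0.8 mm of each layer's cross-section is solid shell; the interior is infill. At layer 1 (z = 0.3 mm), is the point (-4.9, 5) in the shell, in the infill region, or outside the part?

At z = 0.3 mm: the r=8.5 cylinder contributes a regular 16-gon of circumradius 8.5; the r=11 sphere at (-1.5, 8.5) slices to a regular 16-gon of circumradius 10.998 (√(r²−h²) with h=0.2 from center); the 22.5×9.5 cube at (8, 2.5) contributes its full rectangle; the r=10 cylinder at (-3.5, 5.5) contributes a regular 16-gon of circumradius 10; Subtracting the remaining from the first: starting from the r=8.5 cylinder, the r=11 sphere at (-1.5, 8.5) partially overlaps it — only the 127.76 mm² overlap (of its 370.32 mm²) is removed, clipping the outline; the 22.5×9.5 cube at (8, 2.5) partially overlaps it — only the 0.00 mm² overlap (of its 213.75 mm²) is removed, clipping the outline; the r=10 cylinder at (-3.5, 5.5) partially overlaps it — only the 22.47 mm² overlap (of its 306.15 mm²) is removed, clipping the outline — 1 connected region. Overall, the cross-section is a single solid region. The nearest boundary edge runs (-6.01, -6.01)→(-7.69, -3.50); distance from the point to it = 8.94 mm. The point is not inside any of the regions above, so it lies outside the cross-section (8.94 mm from the nearest boundary).

outside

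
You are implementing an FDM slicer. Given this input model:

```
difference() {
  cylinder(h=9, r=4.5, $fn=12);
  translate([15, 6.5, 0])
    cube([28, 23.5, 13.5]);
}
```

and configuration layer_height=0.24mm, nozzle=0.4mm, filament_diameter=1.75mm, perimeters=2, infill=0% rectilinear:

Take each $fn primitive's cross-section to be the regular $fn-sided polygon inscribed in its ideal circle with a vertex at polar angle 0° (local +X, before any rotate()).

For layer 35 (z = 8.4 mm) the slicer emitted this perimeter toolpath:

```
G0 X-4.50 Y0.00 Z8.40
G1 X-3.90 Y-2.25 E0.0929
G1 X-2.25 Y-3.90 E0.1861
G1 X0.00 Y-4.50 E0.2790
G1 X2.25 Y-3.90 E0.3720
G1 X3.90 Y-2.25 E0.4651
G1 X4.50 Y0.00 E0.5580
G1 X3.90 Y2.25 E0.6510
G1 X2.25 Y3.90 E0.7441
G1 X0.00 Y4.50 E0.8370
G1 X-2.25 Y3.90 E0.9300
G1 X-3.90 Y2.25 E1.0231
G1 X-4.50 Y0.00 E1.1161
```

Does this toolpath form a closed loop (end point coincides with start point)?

Start point (G0): (-4.50, 0.00). End point (last G1): the path returns to the start — closed.

yes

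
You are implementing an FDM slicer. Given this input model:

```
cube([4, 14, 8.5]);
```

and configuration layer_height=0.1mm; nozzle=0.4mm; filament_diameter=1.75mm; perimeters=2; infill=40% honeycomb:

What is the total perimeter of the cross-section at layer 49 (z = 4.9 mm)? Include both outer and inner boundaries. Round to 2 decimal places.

At z = 4.9 mm: the cube is present — its section is the full 4×14 rectangle (perimeter 36.00 mm). Overall, the cross-section is a single solid region. Total boundary length (outer) = 36.00 mm.

36.00 mm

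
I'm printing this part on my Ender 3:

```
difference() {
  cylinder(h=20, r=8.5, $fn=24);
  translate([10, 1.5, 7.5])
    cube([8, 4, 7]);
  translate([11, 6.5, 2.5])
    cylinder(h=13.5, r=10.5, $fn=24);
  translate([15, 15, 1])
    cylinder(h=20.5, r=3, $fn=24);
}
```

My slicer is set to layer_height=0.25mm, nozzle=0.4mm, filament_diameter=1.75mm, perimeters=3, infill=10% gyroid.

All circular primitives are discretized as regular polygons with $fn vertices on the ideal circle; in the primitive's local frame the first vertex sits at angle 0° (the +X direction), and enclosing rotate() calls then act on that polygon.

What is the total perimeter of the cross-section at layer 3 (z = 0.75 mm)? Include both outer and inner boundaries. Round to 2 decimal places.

53.25 mm

At z = 0.75 mm: the cylinder: section is a regular 24-gon, circumradius r=8.5 (perimeter = 2·24·8.500·sin(180°/24) = 53.25 mm); the cube at (10, 1.5) is absent (z outside [7.5, 14.5]); the cylinder at (11, 6.5) does not reach this height (z outside [2.5, 16]); the cylinder at (15, 15) does not reach this height (z outside [1, 21.5]); After the difference (first − rest): none of the subtracted shapes is present at this height, so the r=8.5 cylinder is unchanged — boundary = 53.25 mm. Overall, the cross-section is a single solid region. Total boundary length (outer) = 53.25 mm.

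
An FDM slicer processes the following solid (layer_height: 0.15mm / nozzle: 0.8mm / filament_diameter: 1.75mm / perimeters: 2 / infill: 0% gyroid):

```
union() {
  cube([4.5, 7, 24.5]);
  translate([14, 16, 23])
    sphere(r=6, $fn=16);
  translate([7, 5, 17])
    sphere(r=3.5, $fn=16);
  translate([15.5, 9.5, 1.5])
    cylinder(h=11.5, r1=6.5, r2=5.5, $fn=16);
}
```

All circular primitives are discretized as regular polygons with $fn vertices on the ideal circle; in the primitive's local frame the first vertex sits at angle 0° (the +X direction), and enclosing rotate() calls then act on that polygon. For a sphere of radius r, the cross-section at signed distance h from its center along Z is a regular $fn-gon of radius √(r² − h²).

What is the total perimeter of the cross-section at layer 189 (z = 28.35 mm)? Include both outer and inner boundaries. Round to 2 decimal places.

16.96 mm

At z = 28.35 mm: the cube is absent (z outside [0, 24.5]); the r=6 sphere at (14, 16) contributes a regular 16-gon of circumradius √(6²−5.35²) = 2.716 (perimeter = 2·16·2.716·sin(180°/16) = 16.96 mm); the sphere at (7, 5) does not reach this height (|z−center|=11.350 > r=3.5); the cone at (15.5, 9.5) is not intersected at this z (z outside [1.5, 13]); Merging all regions: only the r=6 sphere at (14, 16) is present, so the union is just that shape — boundary = 16.96 mm. Overall, the cross-section is a single solid region. Total boundary length (outer) = 16.96 mm.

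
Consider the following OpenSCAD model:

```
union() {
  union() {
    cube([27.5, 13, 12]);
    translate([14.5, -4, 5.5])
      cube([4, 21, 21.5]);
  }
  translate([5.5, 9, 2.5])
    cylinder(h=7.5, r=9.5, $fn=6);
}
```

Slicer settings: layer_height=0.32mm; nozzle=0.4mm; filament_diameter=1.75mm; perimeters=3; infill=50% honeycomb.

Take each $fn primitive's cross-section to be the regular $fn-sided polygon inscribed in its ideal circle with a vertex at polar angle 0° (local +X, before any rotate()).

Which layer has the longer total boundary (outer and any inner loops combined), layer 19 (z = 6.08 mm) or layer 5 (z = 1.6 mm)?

Layer 19 (z = 6.08): the 27.5×13 cube contributes its full rectangle (perimeter 81.00 mm); the cube at (14.5, -4) is present — its section is the full 4×21 rectangle (perimeter 50.00 mm); Combining (union): the regions partially overlap (shared area 52.00 mm²), so the edge portions inside another operand are dropped and the merged outline is re-measured after clipping — boundary = 97.00 mm; the r=9.5 cylinder at (5.5, 9) contributes a regular 6-gon of circumradius 9.5 (perimeter = 2·6·9.500·sin(180°/6) = 57.00 mm); Taking the union: the regions partially overlap (shared area 158.76 mm²), so the edge portions inside another operand are dropped and the merged outline is re-measured after clipping — boundary = 105.26 mm. So its perimeter = 105.26 mm. Layer 5 (z = 1.6): the cube (footprint 27.5×13) is included at this height (perimeter 81.00 mm); the cube at (14.5, -4) is absent (z outside [5.5, 27]); Merging all regions: only the 27.5×13 cube is present, so the union is just that shape — boundary = 81.00 mm; the cylinder at (5.5, 9) is absent (z outside [2.5, 10]); Merging all regions: only the result so far is present, so the union is just that shape — boundary = 81.00 mm. So its perimeter = 81.00 mm. Layer 19 is larger (105.26 vs 81.00 mm).

layer 19 (z = 6.08 mm)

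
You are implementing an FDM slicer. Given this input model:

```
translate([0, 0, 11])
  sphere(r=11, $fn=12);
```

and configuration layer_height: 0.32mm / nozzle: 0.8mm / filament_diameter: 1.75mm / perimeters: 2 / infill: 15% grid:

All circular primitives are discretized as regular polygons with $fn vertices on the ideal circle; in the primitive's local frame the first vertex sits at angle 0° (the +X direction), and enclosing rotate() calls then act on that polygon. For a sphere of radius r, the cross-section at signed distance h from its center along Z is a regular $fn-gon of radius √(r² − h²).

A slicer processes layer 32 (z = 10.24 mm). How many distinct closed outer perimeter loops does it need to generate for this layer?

1

At z = 10.24 mm: the sphere: section is a regular 12-gon, circumradius = √(r²−h²) = √(11²−0.76²) = 10.974. The result has 1 disconnected region.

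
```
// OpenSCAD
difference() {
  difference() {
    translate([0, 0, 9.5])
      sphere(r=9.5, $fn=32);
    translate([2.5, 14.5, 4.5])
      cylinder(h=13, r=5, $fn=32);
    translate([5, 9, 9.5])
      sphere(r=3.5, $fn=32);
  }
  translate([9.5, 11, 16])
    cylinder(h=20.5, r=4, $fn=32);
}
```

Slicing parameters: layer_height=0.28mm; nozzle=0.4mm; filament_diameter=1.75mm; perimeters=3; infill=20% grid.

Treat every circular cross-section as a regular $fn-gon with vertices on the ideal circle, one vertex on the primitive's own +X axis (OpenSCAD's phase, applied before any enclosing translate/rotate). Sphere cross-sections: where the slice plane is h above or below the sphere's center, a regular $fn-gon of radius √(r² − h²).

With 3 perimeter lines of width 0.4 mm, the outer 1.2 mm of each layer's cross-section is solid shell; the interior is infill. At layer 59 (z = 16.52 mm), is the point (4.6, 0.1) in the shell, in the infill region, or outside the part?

infill

At z = 16.52 mm: the r=9.5 sphere slices to a regular 32-gon of circumradius 6.401 (√(r²−h²) with h=7.02 from center); the r=5 cylinder at (2.5, 14.5) contributes a regular 32-gon of circumradius 5; the sphere at (5, 9) is absent (|z−center|=7.020 > r=3.5); After the difference (first − rest): starting from the r=9.5 sphere, the r=5 cylinder at (2.5, 14.5) misses the remaining region (no effect) — 1 connected region; the r=4 cylinder at (9.5, 11) gives a regular 32-gon of circumradius 4 (constant along its height); After the difference (first − rest): starting from the result so far, the r=4 cylinder at (9.5, 11) misses the remaining region (no effect) — 1 connected region. Overall, the cross-section is a single solid region. The nearest boundary edge runs (6.28, 1.25)→(6.40, 0.00); distance from the point to it = 1.78 mm. The point is inside the cross-section and 1.78 mm from the nearest boundary — more than the 1.2 mm shell width (3 × 0.4), so it's in the infill interior.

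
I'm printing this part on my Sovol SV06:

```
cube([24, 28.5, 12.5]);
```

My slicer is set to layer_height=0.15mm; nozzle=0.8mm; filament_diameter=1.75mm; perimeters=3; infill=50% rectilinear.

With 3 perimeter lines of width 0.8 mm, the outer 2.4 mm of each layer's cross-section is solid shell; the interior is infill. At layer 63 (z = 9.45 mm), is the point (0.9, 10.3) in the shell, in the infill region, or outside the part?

At z = 9.45 mm: the cube (footprint 24×28.5) is included at this height. Overall, the cross-section is a single solid region. The nearest boundary edge runs (0.00, 28.50)→(0.00, 0.00); distance from the point to it = 0.90 mm. The point is inside the cross-section, 0.90 mm from the nearest boundary — within the 2.4 mm shell band (3 × 0.8).

shell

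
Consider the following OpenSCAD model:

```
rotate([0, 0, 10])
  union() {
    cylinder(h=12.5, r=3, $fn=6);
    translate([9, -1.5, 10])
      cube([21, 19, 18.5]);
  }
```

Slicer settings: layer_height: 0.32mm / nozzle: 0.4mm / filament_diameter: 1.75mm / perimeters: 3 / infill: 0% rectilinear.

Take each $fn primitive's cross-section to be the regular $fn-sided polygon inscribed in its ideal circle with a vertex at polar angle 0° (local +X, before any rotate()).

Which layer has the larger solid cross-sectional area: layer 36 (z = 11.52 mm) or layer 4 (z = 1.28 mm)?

layer 36 (z = 11.52 mm)

Layer 36 (z = 11.52): the r=3 cylinder gives a regular 6-gon of circumradius 3 (constant along its height) (area = (6/2)·3.000²·sin(360°/6) = 23.38 mm²); the cube at (9, -1.5) is present — its section is the full 21×19 rectangle (area 399.00 mm²); Merging all regions: the 2 present regions are separate (no shared area or edge), so areas and boundary lengths simply add and each stays a separate island — area = 422.38 mm²; (whole slice rotated 10° about Z — lengths, areas and connectivity unchanged). So its area = 422.38 mm². Layer 4 (z = 1.28): the r=3 cylinder contributes a regular 6-gon of circumradius 3 (area = (6/2)·3.000²·sin(360°/6) = 23.38 mm²); the cube at (9, -1.5) does not reach this height (z outside [10, 28.5]); Combining (union): only the r=3 cylinder is present, so the union is just that shape — area = 23.38 mm²; (whole slice rotated 10° about Z — lengths, areas and connectivity unchanged). So its area = 23.38 mm². Layer 36 is larger (422.38 vs 23.38 mm²).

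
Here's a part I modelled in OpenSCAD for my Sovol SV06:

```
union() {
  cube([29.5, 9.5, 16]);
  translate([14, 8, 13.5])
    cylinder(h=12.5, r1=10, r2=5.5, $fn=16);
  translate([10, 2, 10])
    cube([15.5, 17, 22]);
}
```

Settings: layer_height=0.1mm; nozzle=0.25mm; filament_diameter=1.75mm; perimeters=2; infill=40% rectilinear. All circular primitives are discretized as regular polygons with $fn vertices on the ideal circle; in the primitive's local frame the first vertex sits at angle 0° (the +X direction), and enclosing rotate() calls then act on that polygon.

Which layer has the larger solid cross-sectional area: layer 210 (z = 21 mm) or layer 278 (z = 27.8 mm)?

Layer 210 (z = 21): the cube is not intersected at this z (z outside [0, 16]); the cone at (14, 8) contributes a regular 16-gon of circumradius 7.300 (interpolated between r1=10 and r2=5.5 at t=0.600) (area = (16/2)·7.300²·sin(360°/16) = 163.15 mm²); the cube at (10, 2) (footprint 15.5×17) is included at this height (area 263.50 mm²); Taking the union: the regions partially overlap — summed areas 426.65 mm² minus the doubly-counted overlap 129.57 mm² gives 297.08 mm² — area = 297.08 mm². So its area = 297.08 mm². Layer 278 (z = 27.8): the cube is absent (z outside [0, 16]); the cone at (14, 8) is absent (z outside [13.5, 26]); the cube at (10, 2) (footprint 15.5×17) is included at this height (area 263.50 mm²); Taking the union: only the 15.5×17 cube at (10, 2) is present, so the union is just that shape — area = 263.50 mm². So its area = 263.50 mm². Layer 210 is larger (297.08 vs 263.50 mm²).

layer 210 (z = 21 mm)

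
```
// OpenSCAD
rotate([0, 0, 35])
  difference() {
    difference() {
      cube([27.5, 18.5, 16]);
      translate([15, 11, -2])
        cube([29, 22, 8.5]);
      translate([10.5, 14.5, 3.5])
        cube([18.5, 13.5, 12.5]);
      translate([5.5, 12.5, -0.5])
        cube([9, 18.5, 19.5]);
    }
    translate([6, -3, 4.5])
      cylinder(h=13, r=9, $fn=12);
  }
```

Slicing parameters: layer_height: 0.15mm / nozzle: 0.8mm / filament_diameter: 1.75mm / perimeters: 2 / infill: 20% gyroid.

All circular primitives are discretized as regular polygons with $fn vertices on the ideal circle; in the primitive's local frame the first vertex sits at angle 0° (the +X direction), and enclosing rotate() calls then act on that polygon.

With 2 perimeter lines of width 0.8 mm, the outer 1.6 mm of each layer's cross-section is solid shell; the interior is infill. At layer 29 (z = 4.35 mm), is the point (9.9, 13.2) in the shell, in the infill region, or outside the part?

At z = 4.35 mm: the cube (footprint 27.5×18.5) is included at this height; the cube at (15, 11) (footprint 29×22) is included at this height; the cube at (10.5, 14.5) (footprint 18.5×13.5) is included at this height; the 9×18.5 cube at (5.5, 12.5) contributes its full rectangle; Taking the first minus the rest: starting from the 27.5×18.5 cube, the 29×22 cube at (15, 11) partially overlaps it — only the 93.75 mm² overlap (of its 638.00 mm²) is removed, clipping the outline; the 18.5×13.5 cube at (10.5, 14.5) partially overlaps it — only the 18.00 mm² overlap (of its 249.75 mm²) is removed, clipping the outline; the 9×18.5 cube at (5.5, 12.5) partially overlaps it — only the 38.00 mm² overlap (of its 166.50 mm²) is removed, clipping the outline — 1 connected region; the cylinder at (6, -3) is not intersected at this z (z outside [4.5, 17.5]); Taking the first minus the rest: none of the subtracted shapes is present at this height, so that combined region is unchanged — 1 connected region; (rotated 35° about Z; rotation is an isometry so areas/perimeters/island counts are preserved). Overall, the cross-section is a single solid region. Undo the 35° rotation: the query point maps to (15.681, 5.134) in the un-rotated model frame. The nearest boundary edge runs (27.50, 0.00)→(0.00, 0.00); distance from the point to it = 5.13 mm. The point is inside the cross-section and 5.13 mm from the nearest boundary — more than the 1.6 mm shell width (2 × 0.8), so it's in the infill interior.

infill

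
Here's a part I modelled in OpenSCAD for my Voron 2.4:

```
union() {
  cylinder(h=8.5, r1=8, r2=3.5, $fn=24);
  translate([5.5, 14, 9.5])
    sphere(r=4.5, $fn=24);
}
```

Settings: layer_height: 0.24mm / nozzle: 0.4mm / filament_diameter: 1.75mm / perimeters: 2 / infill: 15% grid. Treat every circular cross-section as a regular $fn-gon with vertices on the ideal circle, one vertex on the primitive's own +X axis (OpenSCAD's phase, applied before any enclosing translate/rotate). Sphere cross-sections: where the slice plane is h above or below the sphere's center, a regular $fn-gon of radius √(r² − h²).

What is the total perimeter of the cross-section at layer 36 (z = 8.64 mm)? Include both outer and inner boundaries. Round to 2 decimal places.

At z = 8.64 mm: the cone is not intersected at this z (z outside [0, 8.5]); the sphere at (5.5, 14): section is a regular 24-gon, circumradius = √(r²−h²) = √(4.5²−0.86²) = 4.417 (perimeter = 2·24·4.417·sin(180°/24) = 27.67 mm); Taking the union: only the r=4.5 sphere at (5.5, 14) is present, so the union is just that shape — boundary = 27.67 mm. Overall, the cross-section is a single solid region. Total boundary length (outer) = 27.67 mm.

27.67 mm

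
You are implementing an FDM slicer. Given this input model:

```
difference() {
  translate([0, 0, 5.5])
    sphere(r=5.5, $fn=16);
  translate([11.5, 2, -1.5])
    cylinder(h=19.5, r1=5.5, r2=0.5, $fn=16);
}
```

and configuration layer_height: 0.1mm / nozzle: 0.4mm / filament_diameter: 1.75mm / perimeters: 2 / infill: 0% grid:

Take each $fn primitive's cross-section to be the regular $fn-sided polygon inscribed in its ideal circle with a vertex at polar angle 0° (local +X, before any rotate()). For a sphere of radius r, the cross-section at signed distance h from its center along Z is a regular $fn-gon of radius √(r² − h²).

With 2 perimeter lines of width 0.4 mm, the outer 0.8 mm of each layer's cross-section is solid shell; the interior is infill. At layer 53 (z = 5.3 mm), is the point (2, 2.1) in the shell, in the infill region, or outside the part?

At z = 5.3 mm: the sphere: section is a regular 16-gon, circumradius = √(r²−h²) = √(5.5²−0.2²) = 5.496; the cone at (11.5, 2) (r1=5.5→r2=0.5) has section circumradius 3.756 here — a regular 16-gon; Subtracting the remaining from the first: starting from the r=5.5 sphere, the cone at (11.5, 2) misses the remaining region (no effect) — 1 connected region. Overall, the cross-section is a single solid region. The nearest boundary edge runs (2.10, 5.08)→(3.89, 3.89); distance from the point to it = 2.53 mm. The point is inside the cross-section and 2.53 mm from the nearest boundary — more than the 0.8 mm shell width (2 × 0.4), so it's in the infill interior.

infill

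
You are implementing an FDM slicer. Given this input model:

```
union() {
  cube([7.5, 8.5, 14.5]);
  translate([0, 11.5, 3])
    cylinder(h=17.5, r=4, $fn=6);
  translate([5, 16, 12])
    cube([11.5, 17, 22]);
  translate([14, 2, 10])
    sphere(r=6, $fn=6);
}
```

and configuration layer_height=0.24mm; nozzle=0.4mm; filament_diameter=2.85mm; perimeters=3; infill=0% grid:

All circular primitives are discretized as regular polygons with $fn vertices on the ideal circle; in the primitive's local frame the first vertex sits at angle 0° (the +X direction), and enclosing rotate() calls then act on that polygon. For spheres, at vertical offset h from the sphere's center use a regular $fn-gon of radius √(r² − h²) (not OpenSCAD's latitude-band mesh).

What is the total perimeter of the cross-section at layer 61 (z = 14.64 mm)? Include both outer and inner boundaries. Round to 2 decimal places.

103.82 mm

At z = 14.64 mm: the cube is not intersected at this z (z outside [0, 14.5]); the r=4 cylinder at (0, 11.5) contributes a regular 6-gon of circumradius 4 (perimeter = 2·6·4.000·sin(180°/6) = 24.00 mm); the cube at (5, 16) (footprint 11.5×17) is included at this height (perimeter 57.00 mm); the sphere at (14, 2): section is a regular 6-gon, circumradius = √(r²−h²) = √(6²−4.64²) = 3.804 (perimeter = 2·6·3.804·sin(180°/6) = 22.82 mm); Taking the union: the 3 present regions are separate (no shared area or edge), so areas and boundary lengths simply add and each stays a separate island — boundary = 103.82 mm. Overall, the cross-section has 3 separate islands. Total boundary length (outer) = 103.82 mm.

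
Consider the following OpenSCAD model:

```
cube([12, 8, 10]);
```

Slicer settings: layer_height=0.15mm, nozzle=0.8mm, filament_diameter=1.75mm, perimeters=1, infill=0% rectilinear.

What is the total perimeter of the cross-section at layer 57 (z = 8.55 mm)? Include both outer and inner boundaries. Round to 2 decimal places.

40.00 mm

At z = 8.55 mm: the cube (footprint 12×8) is included at this height (perimeter 40.00 mm). Overall, the cross-section is a single solid region. Total boundary length (outer) = 40.00 mm.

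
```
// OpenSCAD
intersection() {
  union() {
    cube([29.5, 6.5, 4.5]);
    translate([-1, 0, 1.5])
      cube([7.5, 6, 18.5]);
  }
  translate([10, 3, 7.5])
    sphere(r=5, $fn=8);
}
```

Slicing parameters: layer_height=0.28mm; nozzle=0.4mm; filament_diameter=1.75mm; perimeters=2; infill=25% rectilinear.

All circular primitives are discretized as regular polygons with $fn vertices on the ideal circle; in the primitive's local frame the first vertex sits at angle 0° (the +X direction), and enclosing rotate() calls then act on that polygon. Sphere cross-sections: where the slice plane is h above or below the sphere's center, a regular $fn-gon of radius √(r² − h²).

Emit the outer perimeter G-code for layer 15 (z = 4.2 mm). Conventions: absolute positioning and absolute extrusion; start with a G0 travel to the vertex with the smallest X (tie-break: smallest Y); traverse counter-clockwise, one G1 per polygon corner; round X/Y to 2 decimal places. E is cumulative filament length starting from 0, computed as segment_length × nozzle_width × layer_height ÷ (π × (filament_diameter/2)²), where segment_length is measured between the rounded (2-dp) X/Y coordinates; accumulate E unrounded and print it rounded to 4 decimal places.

At z = 4.2 mm: the cube is present — its section is the full 29.5×6.5 rectangle; the 7.5×6 cube at (-1, 0) contributes its full rectangle; Combining (union): the regions partially overlap (shared area 39.00 mm²), so overlapping operands fuse into one piece — 1 connected region; the r=5 sphere at (10, 3) contributes a regular 8-gon of circumradius √(5²−3.3²) = 3.756; Taking the intersection: the r=5 sphere at (10, 3) partially overlaps that combined region; clipping to the common part keeps 38.37 mm² — 1 connected region. The outline is a single polygon with 10 vertices. Extrusion per mm of travel: 0.4 × 0.28 / (π × 0.875²) = 0.046564. Accumulating E over each segment gives final E = 1.0533.

G0 X6.24 Y3.00 Z4.20
G1 X7.34 Y0.34 E0.1340
G1 X8.17 Y0.00 E0.1758
G1 X11.83 Y0.00 E0.3462
G1 X12.66 Y0.34 E0.3880
G1 X13.76 Y3.00 E0.5220
G1 X12.66 Y5.66 E0.6561
G1 X10.62 Y6.50 E0.7588
G1 X9.38 Y6.50 E0.8165
G1 X7.34 Y5.66 E0.9193
G1 X6.24 Y3.00 E1.0533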